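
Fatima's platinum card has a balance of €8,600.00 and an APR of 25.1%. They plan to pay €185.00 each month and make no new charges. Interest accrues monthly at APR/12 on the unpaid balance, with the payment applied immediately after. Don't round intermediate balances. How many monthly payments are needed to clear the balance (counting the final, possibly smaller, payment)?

174 months

Monthly rate r = 25.1%/12 = 2.09167% = 0.0209167.
Recurrence: B ← B·(1+r) − €185.00.
Month 1: interest €179.88; balance after payment €8,594.88.
Month 2: interest €179.78; balance after payment €8,589.66.
Closed form: n = −ln(1 − rB₀/P)/ln(1+r) = −ln(0.027658)/ln(1.02092) ≈ 173.319, so the balance reaches zero during payment 174.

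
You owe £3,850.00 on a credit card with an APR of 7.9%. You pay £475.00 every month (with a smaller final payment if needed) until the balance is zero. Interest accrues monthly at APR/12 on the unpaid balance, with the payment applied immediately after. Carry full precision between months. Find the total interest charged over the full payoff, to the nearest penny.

£119.89

Monthly rate r = 7.9%/12 = 0.658333% = 0.00658333.
Payoff takes n = ⌈−ln(1 − rB₀/P)/ln(1+r)⌉ = ⌈8.357⌉ = 9 payments; the last is £169.89.
Total paid = 8·£475.00 + £169.89 = £3,969.89.
Total interest = total paid − principal = £3,969.89 − £3,850.00 = £119.89.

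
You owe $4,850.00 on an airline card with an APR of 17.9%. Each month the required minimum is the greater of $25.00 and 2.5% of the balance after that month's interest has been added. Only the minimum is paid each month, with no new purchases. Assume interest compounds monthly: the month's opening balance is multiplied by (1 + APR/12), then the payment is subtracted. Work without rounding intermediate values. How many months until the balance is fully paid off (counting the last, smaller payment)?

212 months

Monthly rate r = 17.9%/12 = 1.49167% = 0.0149167.
While 2.5% of the post-interest balance exceeds $25.00, each month B ← (B·(1+r))·(1 − 0.025), i.e. B shrinks by the factor (1+r)·0.975 = 0.98954.
This holds for months 1–152. Entering month 153 the balance is $981.44; 2.5% of the post-interest balance is now below $25.00, so the flat $25.00 minimum applies from here.
From month 153 a fixed $25.00 at rate r clears $981.44 in 60 more payments. Total: 152 + 60 = 212 months.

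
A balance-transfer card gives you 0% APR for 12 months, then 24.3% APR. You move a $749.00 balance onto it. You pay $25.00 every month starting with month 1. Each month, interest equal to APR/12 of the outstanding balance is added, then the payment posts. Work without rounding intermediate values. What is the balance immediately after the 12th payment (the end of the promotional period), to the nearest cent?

$449.00

Promo months 1–12 at r₀ = 0%/12 = 0; months 13+ at r₁ = 24.3%/12 = 0.02025.
After month 12 (no interest yet): B = $749.00 − 12·$25.00 = $449.00.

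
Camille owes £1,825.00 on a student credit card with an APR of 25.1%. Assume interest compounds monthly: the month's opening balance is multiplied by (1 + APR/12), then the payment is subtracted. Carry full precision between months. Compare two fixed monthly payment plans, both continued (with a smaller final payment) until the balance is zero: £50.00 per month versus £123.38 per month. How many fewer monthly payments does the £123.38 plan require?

52 fewer payments

Monthly rate r = 25.1%/12 = 2.09167% = 0.0209167.
At £50.00/mo: n = ⌈−ln(1 − rB₀/P)/ln(1+r)⌉ = 70 payments (last £32.17); total interest = total paid − £1,825.00 = £1,657.17.
At £123.38/mo: 18 payments (last £109.02); total interest £381.48.
Payments saved = 70 − 18 = 52.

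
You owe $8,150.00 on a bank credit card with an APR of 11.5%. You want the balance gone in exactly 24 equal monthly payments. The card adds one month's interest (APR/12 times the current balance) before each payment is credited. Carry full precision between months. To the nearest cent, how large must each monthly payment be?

$381.75

Monthly rate r = 11.5%/12 = 0.958333% = 0.00958333.
Level-payment amortization: P = B₀·r / (1 − (1+r)^(−n)) = 8150.00·0.00958333 / (1 − 1.00958^(−24)).
Denominator 1 − (1+r)^(−24) = 0.204595833.
P = 78.1042 / 0.204595833 ≈ 381.75.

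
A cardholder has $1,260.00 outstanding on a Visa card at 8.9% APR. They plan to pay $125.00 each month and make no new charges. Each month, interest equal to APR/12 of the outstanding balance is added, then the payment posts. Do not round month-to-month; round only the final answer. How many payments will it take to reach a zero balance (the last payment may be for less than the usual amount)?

Monthly rate r = 8.9%/12 = 0.741667% = 0.00741667.
Recurrence: B ← B·(1+r) − $125.00.
Month 1: interest $9.35; balance after payment $1,144.35.
Month 2: interest $8.49; balance after payment $1,027.83.
Closed form: n = −ln(1 − rB₀/P)/ln(1+r) = −ln(0.92524)/ln(1.00742) ≈ 10.515, so the balance reaches zero during payment 11.

11 payments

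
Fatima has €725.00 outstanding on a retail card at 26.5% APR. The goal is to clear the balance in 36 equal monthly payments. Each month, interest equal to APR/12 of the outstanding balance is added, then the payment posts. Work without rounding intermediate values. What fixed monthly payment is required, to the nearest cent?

Monthly rate r = 26.5%/12 = 2.20833% = 0.0220833.
Level-payment amortization: P = B₀·r / (1 − (1+r)^(−n)) = 725.00·0.0220833 / (1 − 1.02208^(−36)).
Denominator 1 − (1+r)^(−36) = 0.544495191.
P = 16.0104 / 0.544495191 ≈ 29.40.

€29.40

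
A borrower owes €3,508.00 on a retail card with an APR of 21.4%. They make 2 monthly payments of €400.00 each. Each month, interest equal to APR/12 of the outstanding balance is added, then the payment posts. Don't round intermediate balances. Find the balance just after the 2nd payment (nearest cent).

Monthly rate r = 21.4%/12 = 1.78333% = 0.0178333.
Each month: B ← B·(1+r) − €400.00.
Month 1: interest €62.56; balance after payment €3,170.56.
Month 2: interest €56.54; balance after payment €2,827.10.

€2,827.10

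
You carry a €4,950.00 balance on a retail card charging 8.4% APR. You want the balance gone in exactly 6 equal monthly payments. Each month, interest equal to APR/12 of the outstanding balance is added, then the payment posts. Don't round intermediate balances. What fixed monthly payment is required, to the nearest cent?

Monthly rate r = 8.4%/12 = 0.7% = 0.007.
Level-payment amortization: P = B₀·r / (1 − (1+r)^(−n)) = 4950.00·0.007 / (1 − 1.007^(−6)).
Denominator 1 − (1+r)^(−6) = 0.0409899097.
P = 34.65 / 0.0409899097 ≈ 845.33.

€845.33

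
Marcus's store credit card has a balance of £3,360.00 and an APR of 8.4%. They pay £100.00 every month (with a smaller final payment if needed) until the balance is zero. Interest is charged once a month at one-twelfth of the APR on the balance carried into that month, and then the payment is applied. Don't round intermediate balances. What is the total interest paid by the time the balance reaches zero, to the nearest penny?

£484.06

Monthly rate r = 8.4%/12 = 0.7% = 0.007.
Payoff takes n = ⌈−ln(1 − rB₀/P)/ln(1+r)⌉ = ⌈38.440⌉ = 39 payments; the last is £44.06.
Total paid = 38·£100.00 + £44.06 = £3,844.06.
Total interest = total paid − principal = £3,844.06 − £3,360.00 = £484.06.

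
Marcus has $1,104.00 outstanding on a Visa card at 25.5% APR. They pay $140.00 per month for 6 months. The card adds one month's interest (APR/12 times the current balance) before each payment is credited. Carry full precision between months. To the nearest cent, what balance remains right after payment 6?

Monthly rate r = 25.5%/12 = 2.125% = 0.02125.
Each month: B ← B·(1+r) − $140.00.
Month 1: interest $23.46; balance after payment $987.46.
Month 2: interest $20.98; balance after payment $868.44.
Month 3: interest $18.45; balance after payment $746.90.
Month 4: interest $15.87; balance after payment $622.77.
Month 5: interest $13.23; balance after payment $496.00.
Month 6: interest $10.54; balance after payment $366.54.

$366.54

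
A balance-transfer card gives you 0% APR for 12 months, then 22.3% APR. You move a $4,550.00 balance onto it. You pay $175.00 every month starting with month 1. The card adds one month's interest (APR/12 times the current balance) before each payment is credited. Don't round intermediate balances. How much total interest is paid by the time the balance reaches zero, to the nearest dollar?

Promo months 1–12 at r₀ = 0%/12 = 0; months 13+ at r₁ = 22.3%/12 = 0.0185833.
After month 12 (no interest yet): B = $4,550.00 − 12·$175.00 = $2,450.00.
Then at r₁ with $175.00/mo: n₂ = −ln(1 − r₁·B/P)/ln(1+r₁) ≈ 16.37 → 17 more payments.
Total paid = 28·$175.00 + $64.30 = $4,964.30; interest = $4,964.30 − $4,550.00 = $414.30.

$414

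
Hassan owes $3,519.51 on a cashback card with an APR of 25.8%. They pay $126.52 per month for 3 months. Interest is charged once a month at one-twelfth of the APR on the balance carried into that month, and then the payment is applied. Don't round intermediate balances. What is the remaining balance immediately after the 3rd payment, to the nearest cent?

Monthly rate r = 25.8%/12 = 2.15% = 0.0215.
Each month: B ← B·(1+r) − $126.52.
Month 1: interest $75.67; balance after payment $3,468.66.
Month 2: interest $74.58; balance after payment $3,416.72.
Month 3: interest $73.46; balance after payment $3,363.66.

$3,363.66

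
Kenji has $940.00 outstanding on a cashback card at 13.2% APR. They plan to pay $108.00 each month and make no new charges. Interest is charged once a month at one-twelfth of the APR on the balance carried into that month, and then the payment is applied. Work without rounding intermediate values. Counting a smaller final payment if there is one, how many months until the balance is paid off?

10 months

Monthly rate r = 13.2%/12 = 1.1% = 0.011.
Recurrence: B ← B·(1+r) − $108.00.
Month 1: interest $10.34; balance after payment $842.34.
Month 2: interest $9.27; balance after payment $743.61.
Closed form: n = −ln(1 − rB₀/P)/ln(1+r) = −ln(0.90426)/ln(1.011) ≈ 9.199, so the balance reaches zero during payment 10.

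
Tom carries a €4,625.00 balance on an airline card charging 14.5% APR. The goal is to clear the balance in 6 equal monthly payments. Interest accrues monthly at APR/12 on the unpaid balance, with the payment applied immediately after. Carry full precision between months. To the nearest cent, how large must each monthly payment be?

€803.76

Monthly rate r = 14.5%/12 = 1.20833% = 0.0120833.
Level-payment amortization: P = B₀·r / (1 − (1+r)^(−n)) = 4625.00·0.0120833 / (1 − 1.01208^(−6)).
Denominator 1 − (1+r)^(−6) = 0.0695300296.
P = 55.8854 / 0.0695300296 ≈ 803.76.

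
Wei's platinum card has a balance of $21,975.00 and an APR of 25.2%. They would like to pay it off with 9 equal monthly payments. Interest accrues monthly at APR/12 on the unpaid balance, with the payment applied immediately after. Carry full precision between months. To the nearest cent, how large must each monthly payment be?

Monthly rate r = 25.2%/12 = 2.1% = 0.021.
Level-payment amortization: P = B₀·r / (1 − (1+r)^(−n)) = 21975.00·0.021 / (1 − 1.021^(−9)).
Denominator 1 − (1+r)^(−9) = 0.170591807.
P = 461.475 / 0.170591807 ≈ 2705.14.

$2,705.14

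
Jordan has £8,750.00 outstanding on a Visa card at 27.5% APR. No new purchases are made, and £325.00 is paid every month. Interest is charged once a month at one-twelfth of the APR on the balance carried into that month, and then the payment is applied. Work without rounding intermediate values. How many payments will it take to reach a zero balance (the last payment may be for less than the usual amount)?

43 payments

Monthly rate r = 27.5%/12 = 2.29167% = 0.0229167.
Recurrence: B ← B·(1+r) − £325.00.
Month 1: interest £200.52; balance after payment £8,625.52.
Month 2: interest £197.67; balance after payment £8,498.19.
Closed form: n = −ln(1 − rB₀/P)/ln(1+r) = −ln(0.38301)/ln(1.02292) ≈ 42.355, so the balance reaches zero during payment 43.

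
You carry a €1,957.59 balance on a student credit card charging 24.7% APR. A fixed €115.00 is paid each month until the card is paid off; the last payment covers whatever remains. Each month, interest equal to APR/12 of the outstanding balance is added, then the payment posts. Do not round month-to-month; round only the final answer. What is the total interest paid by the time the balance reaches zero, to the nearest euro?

Monthly rate r = 24.7%/12 = 2.05833% = 0.0205833.
Payoff takes n = ⌈−ln(1 − rB₀/P)/ln(1+r)⌉ = ⌈21.172⌉ = 22 payments; the last is €19.96.
Total paid = 21·€115.00 + €19.96 = €2,434.96.
Total interest = total paid − principal = €2,434.96 − €1,957.59 = €477.37.

€477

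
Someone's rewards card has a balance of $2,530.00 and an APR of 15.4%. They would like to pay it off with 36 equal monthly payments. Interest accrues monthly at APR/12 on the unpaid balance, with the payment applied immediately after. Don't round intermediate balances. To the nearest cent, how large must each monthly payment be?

Monthly rate r = 15.4%/12 = 1.28333% = 0.0128333.
Level-payment amortization: P = B₀·r / (1 − (1+r)^(−n)) = 2530.00·0.0128333 / (1 − 1.01283^(−36)).
Denominator 1 − (1+r)^(−36) = 0.368123061.
P = 32.4683 / 0.368123061 ≈ 88.20.

$88.20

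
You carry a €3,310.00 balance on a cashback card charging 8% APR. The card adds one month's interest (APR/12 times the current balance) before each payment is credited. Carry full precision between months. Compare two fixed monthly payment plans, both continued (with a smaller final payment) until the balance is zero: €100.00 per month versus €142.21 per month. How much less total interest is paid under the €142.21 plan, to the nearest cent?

€143.29

Monthly rate r = 8%/12 = 0.666667% = 0.00666667.
At €100.00/mo: n = ⌈−ln(1 − rB₀/P)/ln(1+r)⌉ = 38 payments (last €52.28); total interest = total paid − €3,310.00 = €442.28.
At €142.21/mo: 26 payments (last €53.74); total interest €298.99.
Interest saved = €442.28 − €298.99 = €143.29.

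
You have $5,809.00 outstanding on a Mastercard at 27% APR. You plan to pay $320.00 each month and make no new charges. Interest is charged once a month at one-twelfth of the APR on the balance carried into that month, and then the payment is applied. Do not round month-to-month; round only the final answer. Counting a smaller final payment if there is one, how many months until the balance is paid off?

24 payments

Monthly rate r = 27%/12 = 2.25% = 0.0225.
Recurrence: B ← B·(1+r) − $320.00.
Month 1: interest $130.70; balance after payment $5,619.70.
Month 2: interest $126.44; balance after payment $5,426.15.
Closed form: n = −ln(1 − rB₀/P)/ln(1+r) = −ln(0.59155)/ln(1.0225) ≈ 23.595, so the balance reaches zero during payment 24.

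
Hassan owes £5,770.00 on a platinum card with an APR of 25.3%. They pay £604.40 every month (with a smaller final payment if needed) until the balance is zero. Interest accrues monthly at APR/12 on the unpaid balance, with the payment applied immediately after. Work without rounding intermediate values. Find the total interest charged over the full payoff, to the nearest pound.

Monthly rate r = 25.3%/12 = 2.10833% = 0.0210833.
Payoff takes n = ⌈−ln(1 − rB₀/P)/ln(1+r)⌉ = ⌈10.772⌉ = 11 payments; the last is £467.43.
Total paid = 10·£604.40 + £467.43 = £6,511.43.
Total interest = total paid − principal = £6,511.43 − £5,770.00 = £741.43.

£741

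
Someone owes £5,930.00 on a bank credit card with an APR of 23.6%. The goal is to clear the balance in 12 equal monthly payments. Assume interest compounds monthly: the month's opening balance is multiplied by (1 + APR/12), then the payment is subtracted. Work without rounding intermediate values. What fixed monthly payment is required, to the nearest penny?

Monthly rate r = 23.6%/12 = 1.96667% = 0.0196667.
Level-payment amortization: P = B₀·r / (1 − (1+r)^(−n)) = 5930.00·0.0196667 / (1 − 1.01967^(−12)).
Denominator 1 − (1+r)^(−12) = 0.208408116.
P = 116.623 / 0.208408116 ≈ 559.59.

£559.59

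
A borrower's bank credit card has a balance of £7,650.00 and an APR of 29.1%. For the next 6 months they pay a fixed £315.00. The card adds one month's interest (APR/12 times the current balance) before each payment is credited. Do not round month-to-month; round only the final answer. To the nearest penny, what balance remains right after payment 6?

£6,824.42

Monthly rate r = 29.1%/12 = 2.425% = 0.02425.
Each month: B ← B·(1+r) − £315.00.
Month 1: interest £185.51; balance after payment £7,520.51.
Month 2: interest £182.37; balance after payment £7,387.88.
Month 3: interest £179.16; balance after payment £7,252.04.
Month 4: interest £175.86; balance after payment £7,112.90.
Month 5: interest £172.49; balance after payment £6,970.39.
Month 6: interest £169.03; balance after payment £6,824.42.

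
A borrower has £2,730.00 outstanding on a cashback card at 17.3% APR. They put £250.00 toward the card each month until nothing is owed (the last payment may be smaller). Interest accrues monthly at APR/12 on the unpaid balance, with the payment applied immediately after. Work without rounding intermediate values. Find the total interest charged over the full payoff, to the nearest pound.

Monthly rate r = 17.3%/12 = 1.44167% = 0.0144167.
Payoff takes n = ⌈−ln(1 − rB₀/P)/ln(1+r)⌉ = ⌈11.967⌉ = 12 payments; the last is £241.91.
Total paid = 11·£250.00 + £241.91 = £2,991.91.
Total interest = total paid − principal = £2,991.91 − £2,730.00 = £261.91.

£262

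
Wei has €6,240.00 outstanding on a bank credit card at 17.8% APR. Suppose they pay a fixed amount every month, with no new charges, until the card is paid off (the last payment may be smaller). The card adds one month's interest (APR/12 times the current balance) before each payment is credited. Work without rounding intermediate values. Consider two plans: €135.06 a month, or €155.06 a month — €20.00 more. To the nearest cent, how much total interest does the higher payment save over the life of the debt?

€1,036.65

Monthly rate r = 17.8%/12 = 1.48333% = 0.0148333.
At €135.06/mo: n = ⌈−ln(1 − rB₀/P)/ln(1+r)⌉ = 79 payments (last €70.99); total interest = total paid − €6,240.00 = €4,365.67.
At €155.06/mo: 62 payments (last €110.36); total interest €3,329.02.
Interest saved = €4,365.67 − €3,329.02 = €1,036.65.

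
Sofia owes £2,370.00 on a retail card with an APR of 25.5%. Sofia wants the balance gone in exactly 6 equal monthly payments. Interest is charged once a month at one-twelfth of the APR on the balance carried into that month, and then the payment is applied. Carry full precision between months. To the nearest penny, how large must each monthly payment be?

Monthly rate r = 25.5%/12 = 2.125% = 0.02125.
Level-payment amortization: P = B₀·r / (1 − (1+r)^(−n)) = 2370.00·0.02125 / (1 − 1.02125^(−6)).
Denominator 1 − (1+r)^(−6) = 0.118529905.
P = 50.3625 / 0.118529905 ≈ 424.89.

£424.89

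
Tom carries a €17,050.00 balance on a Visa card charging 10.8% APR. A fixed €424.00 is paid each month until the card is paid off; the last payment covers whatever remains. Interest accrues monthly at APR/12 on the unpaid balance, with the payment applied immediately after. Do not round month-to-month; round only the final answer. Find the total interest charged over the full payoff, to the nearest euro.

Monthly rate r = 10.8%/12 = 0.9% = 0.009.
Payoff takes n = ⌈−ln(1 − rB₀/P)/ln(1+r)⌉ = ⌈50.144⌉ = 51 payments; the last is €61.26.
Total paid = 50·€424.00 + €61.26 = €21,261.26.
Total interest = total paid − principal = €21,261.26 − €17,050.00 = €4,211.26.

€4,211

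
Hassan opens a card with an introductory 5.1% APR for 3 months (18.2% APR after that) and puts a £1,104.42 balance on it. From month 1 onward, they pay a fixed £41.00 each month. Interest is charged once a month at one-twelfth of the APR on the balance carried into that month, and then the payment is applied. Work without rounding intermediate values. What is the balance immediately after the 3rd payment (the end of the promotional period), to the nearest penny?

Promo months 1–3 at r₀ = 5.1%/12 = 0.00425; months 4+ at r₁ = 18.2%/12 = 0.0151667.
After month 3: iterate B ← B·(1+r₀) − £41.00 for 3 months → £995.04.

£995.04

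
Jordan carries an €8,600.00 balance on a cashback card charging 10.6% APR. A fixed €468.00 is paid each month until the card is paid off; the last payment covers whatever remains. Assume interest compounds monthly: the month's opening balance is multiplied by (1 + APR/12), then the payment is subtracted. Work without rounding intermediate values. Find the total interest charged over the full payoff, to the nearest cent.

Monthly rate r = 10.6%/12 = 0.883333% = 0.00883333.
Payoff takes n = ⌈−ln(1 − rB₀/P)/ln(1+r)⌉ = ⌈20.140⌉ = 21 payments; the last is €65.73.
Total paid = 20·€468.00 + €65.73 = €9,425.73.
Total interest = total paid − principal = €9,425.73 − €8,600.00 = €825.73.

€825.73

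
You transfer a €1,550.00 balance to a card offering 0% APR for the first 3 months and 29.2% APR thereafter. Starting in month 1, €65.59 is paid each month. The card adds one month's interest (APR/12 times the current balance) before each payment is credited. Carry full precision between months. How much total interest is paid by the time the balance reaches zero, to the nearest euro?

Promo months 1–3 at r₀ = 0%/12 = 0; months 4+ at r₁ = 29.2%/12 = 0.0243333.
After month 3 (no interest yet): B = €1,550.00 − 3·€65.59 = €1,353.23.
Then at r₁ with €65.59/mo: n₂ = −ln(1 − r₁·B/P)/ln(1+r₁) ≈ 29.00 → 30 more payments.
Total paid = 32·€65.59 + €0.03 = €2,098.91; interest = €2,098.91 − €1,550.00 = €548.91.

€549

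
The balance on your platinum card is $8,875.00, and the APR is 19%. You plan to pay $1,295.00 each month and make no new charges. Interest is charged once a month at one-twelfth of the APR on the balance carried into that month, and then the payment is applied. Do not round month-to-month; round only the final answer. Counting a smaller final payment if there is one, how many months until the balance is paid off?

8 months

Monthly rate r = 19%/12 = 1.58333% = 0.0158333.
Recurrence: B ← B·(1+r) − $1,295.00.
Month 1: interest $140.52; balance after payment $7,720.52.
Month 2: interest $122.24; balance after payment $6,547.76.
Closed form: n = −ln(1 − rB₀/P)/ln(1+r) = −ln(0.89149)/ln(1.01583) ≈ 7.312, so the balance reaches zero during payment 8.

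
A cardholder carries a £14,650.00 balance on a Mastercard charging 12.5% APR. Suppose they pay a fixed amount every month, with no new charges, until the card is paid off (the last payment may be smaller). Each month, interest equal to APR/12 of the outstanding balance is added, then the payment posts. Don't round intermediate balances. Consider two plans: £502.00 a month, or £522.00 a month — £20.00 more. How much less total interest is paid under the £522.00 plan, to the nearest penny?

£136.00

Monthly rate r = 12.5%/12 = 1.04167% = 0.0104167.
At £502.00/mo: n = ⌈−ln(1 − rB₀/P)/ln(1+r)⌉ = 35 payments (last £487.40); total interest = total paid − £14,650.00 = £2,905.40.
At £522.00/mo: 34 payments (last £193.40); total interest £2,769.40.
Interest saved = £2,905.40 − £2,769.40 = £136.00.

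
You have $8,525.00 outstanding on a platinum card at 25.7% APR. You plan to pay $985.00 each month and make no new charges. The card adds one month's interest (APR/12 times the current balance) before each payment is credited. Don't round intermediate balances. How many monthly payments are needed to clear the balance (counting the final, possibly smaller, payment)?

10 payments

Monthly rate r = 25.7%/12 = 2.14167% = 0.0214167.
Recurrence: B ← B·(1+r) − $985.00.
Month 1: interest $182.58; balance after payment $7,722.58.
Month 2: interest $165.39; balance after payment $6,902.97.
Closed form: n = −ln(1 − rB₀/P)/ln(1+r) = −ln(0.81464)/ln(1.02142) ≈ 9.674, so the balance reaches zero during payment 10.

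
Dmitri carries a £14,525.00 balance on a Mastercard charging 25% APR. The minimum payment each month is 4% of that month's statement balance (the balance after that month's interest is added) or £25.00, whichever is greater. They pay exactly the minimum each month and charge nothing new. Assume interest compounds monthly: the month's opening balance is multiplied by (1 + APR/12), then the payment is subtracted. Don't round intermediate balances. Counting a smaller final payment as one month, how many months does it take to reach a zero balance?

Monthly rate r = 25%/12 = 2.08333% = 0.0208333.
While 4% of the post-interest balance exceeds £25.00, each month B ← (B·(1+r))·(1 − 0.04), i.e. B shrinks by the factor (1+r)·0.96 = 0.98.
This holds for months 1–157. Entering month 158 the balance is £608.99; 4% of the post-interest balance is now below £25.00, so the flat £25.00 minimum applies from here.
From month 158 a fixed £25.00 at rate r clears £608.99 in 35 more payments. Total: 157 + 35 = 192 months.

192 months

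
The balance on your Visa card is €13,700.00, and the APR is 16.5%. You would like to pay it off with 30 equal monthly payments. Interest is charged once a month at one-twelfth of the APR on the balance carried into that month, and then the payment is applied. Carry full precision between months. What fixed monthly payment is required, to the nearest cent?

Monthly rate r = 16.5%/12 = 1.375% = 0.01375.
Level-payment amortization: P = B₀·r / (1 − (1+r)^(−n)) = 13700.00·0.01375 / (1 − 1.01375^(−30)).
Denominator 1 − (1+r)^(−30) = 0.336143849.
P = 188.375 / 0.336143849 ≈ 560.40.

€560.40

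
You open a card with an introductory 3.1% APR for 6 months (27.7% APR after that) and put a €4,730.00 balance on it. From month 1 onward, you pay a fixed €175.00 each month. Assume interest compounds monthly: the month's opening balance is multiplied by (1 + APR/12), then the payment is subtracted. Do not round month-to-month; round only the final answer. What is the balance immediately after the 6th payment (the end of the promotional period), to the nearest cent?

€3,746.99

Promo months 1–6 at r₀ = 3.1%/12 = 0.00258333; months 7+ at r₁ = 27.7%/12 = 0.0230833.
After month 6: iterate B ← B·(1+r₀) − €175.00 for 6 months → €3,746.99.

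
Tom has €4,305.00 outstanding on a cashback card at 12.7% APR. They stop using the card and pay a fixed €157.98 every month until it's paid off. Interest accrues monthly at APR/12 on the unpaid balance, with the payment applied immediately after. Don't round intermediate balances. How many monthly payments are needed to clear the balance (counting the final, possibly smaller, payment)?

Monthly rate r = 12.7%/12 = 1.05833% = 0.0105833.
Recurrence: B ← B·(1+r) − €157.98.
Month 1: interest €45.56; balance after payment €4,192.58.
Month 2: interest €44.37; balance after payment €4,078.97.
Closed form: n = −ln(1 − rB₀/P)/ln(1+r) = −ln(0.7116)/ln(1.01058) ≈ 32.318, so the balance reaches zero during payment 33.

33 payments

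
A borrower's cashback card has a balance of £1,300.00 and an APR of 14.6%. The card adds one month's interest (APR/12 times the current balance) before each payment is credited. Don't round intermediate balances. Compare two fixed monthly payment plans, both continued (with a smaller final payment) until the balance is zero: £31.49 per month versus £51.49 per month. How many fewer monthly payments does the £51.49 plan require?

27 fewer payments

Monthly rate r = 14.6%/12 = 1.21667% = 0.0121667.
At £31.49/mo: n = ⌈−ln(1 − rB₀/P)/ln(1+r)⌉ = 58 payments (last £21.90); total interest = total paid − £1,300.00 = £516.83.
At £51.49/mo: 31 payments (last £17.90); total interest £262.60.
Payments saved = 58 − 31 = 27.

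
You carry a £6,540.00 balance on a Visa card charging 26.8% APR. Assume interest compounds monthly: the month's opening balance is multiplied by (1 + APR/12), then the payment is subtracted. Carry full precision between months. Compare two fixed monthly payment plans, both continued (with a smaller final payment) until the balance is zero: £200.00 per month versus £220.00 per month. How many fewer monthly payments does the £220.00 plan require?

Monthly rate r = 26.8%/12 = 2.23333% = 0.0223333.
At £200.00/mo: n = ⌈−ln(1 − rB₀/P)/ln(1+r)⌉ = 60 payments (last £66.38); total interest = total paid − £6,540.00 = £5,326.38.
At £220.00/mo: 50 payments (last £81.06); total interest £4,321.06.
Payments saved = 60 − 50 = 10.

10 fewer payments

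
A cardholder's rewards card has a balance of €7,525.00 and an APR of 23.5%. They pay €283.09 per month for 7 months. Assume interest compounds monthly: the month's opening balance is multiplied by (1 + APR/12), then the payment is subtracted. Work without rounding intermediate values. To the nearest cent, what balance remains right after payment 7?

Monthly rate r = 23.5%/12 = 1.95833% = 0.0195833.
Each month: B ← B·(1+r) − €283.09.
Month 1: interest €147.36; balance after payment €7,389.27.
Month 2: interest €144.71; balance after payment €7,250.89.
Month 3: interest €142.00; balance after payment €7,109.80.
Month 4: interest €139.23; balance after payment €6,965.94.
Month 5: interest €136.42; balance after payment €6,819.27.
Month 6: interest €133.54; balance after payment €6,669.72.
Month 7: interest €130.62; balance after payment €6,517.25.

€6,517.25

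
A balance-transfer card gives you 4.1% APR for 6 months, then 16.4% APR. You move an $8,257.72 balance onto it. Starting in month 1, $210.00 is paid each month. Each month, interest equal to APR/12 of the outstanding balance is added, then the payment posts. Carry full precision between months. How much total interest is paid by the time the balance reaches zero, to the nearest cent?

Promo months 1–6 at r₀ = 4.1%/12 = 0.00341667; months 7+ at r₁ = 16.4%/12 = 0.0136667.
After month 6: iterate B ← B·(1+r₀) − $210.00 for 6 months → $7,157.64.
Then at r₁ with $210.00/mo: n₂ = −ln(1 − r₁·B/P)/ln(1+r₁) ≈ 46.19 → 47 more payments.
Total paid = 52·$210.00 + $40.50 = $10,960.50; interest = $10,960.50 − $8,257.72 = $2,702.78.

$2,702.78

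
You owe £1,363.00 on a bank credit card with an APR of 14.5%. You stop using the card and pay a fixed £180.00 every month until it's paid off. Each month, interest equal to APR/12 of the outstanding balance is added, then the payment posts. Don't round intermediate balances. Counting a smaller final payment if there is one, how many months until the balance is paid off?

Monthly rate r = 14.5%/12 = 1.20833% = 0.0120833.
Recurrence: B ← B·(1+r) − £180.00.
Month 1: interest £16.47; balance after payment £1,199.47.
Month 2: interest £14.49; balance after payment £1,033.96.
Closed form: n = −ln(1 − rB₀/P)/ln(1+r) = −ln(0.9085)/ln(1.01208) ≈ 7.989, so the balance reaches zero during payment 8.

8 months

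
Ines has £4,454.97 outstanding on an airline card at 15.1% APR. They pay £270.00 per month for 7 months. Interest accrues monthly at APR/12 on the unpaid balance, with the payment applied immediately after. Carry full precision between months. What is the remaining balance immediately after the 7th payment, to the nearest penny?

Monthly rate r = 15.1%/12 = 1.25833% = 0.0125833.
Each month: B ← B·(1+r) − £270.00.
Month 1: interest £56.06; balance after payment £4,241.03.
Month 2: interest £53.37; balance after payment £4,024.39.
Month 3: interest £50.64; balance after payment £3,805.03.
Month 4: interest £47.88; balance after payment £3,582.91.
Month 5: interest £45.09; balance after payment £3,358.00.
Month 6: interest £42.25; balance after payment £3,130.25.
Month 7: interest £39.39; balance after payment £2,899.64.

£2,899.64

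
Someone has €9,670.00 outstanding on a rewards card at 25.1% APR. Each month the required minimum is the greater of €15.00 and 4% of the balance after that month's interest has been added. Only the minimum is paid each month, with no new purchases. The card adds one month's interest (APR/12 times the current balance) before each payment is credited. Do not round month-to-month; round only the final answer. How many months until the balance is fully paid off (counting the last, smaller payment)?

198 months

Monthly rate r = 25.1%/12 = 2.09167% = 0.0209167.
While 4% of the post-interest balance exceeds €15.00, each month B ← (B·(1+r))·(1 − 0.04), i.e. B shrinks by the factor (1+r)·0.96 = 0.98008.
This holds for months 1–163. Entering month 164 the balance is €363.96; 4% of the post-interest balance is now below €15.00, so the flat €15.00 minimum applies from here.
From month 164 a fixed €15.00 at rate r clears €363.96 in 35 more payments. Total: 163 + 35 = 198 months.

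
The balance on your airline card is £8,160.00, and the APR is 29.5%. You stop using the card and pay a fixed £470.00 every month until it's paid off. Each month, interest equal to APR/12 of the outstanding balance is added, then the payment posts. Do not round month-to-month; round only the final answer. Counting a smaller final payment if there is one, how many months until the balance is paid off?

23 months

Monthly rate r = 29.5%/12 = 2.45833% = 0.0245833.
Recurrence: B ← B·(1+r) − £470.00.
Month 1: interest £200.60; balance after payment £7,890.60.
Month 2: interest £193.98; balance after payment £7,614.58.
Closed form: n = −ln(1 − rB₀/P)/ln(1+r) = −ln(0.57319)/ln(1.02458) ≈ 22.916, so the balance reaches zero during payment 23.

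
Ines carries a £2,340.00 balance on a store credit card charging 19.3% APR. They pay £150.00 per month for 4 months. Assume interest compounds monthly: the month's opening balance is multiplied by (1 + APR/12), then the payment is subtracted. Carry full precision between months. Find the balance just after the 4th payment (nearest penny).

Monthly rate r = 19.3%/12 = 1.60833% = 0.0160833.
Each month: B ← B·(1+r) − £150.00.
Month 1: interest £37.64; balance after payment £2,227.64.
Month 2: interest £35.83; balance after payment £2,113.46.
Month 3: interest £33.99; balance after payment £1,997.45.
Month 4: interest £32.13; balance after payment £1,879.58.

£1,879.58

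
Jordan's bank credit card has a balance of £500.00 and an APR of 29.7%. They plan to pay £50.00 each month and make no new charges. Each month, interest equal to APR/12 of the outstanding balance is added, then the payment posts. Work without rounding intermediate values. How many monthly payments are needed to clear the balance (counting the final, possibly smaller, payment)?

12 payments

Monthly rate r = 29.7%/12 = 2.475% = 0.02475.
Recurrence: B ← B·(1+r) − £50.00.
Month 1: interest £12.37; balance after payment £462.38.
Month 2: interest £11.44; balance after payment £423.82.
Closed form: n = −ln(1 − rB₀/P)/ln(1+r) = −ln(0.7525)/ln(1.02475) ≈ 11.631, so the balance reaches zero during payment 12.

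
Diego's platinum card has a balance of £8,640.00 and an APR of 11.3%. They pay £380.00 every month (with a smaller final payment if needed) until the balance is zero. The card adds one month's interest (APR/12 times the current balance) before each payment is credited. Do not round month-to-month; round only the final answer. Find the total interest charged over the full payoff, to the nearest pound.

£1,129

Monthly rate r = 11.3%/12 = 0.941667% = 0.00941667.
Payoff takes n = ⌈−ln(1 − rB₀/P)/ln(1+r)⌉ = ⌈25.706⌉ = 26 payments; the last is £268.66.
Total paid = 25·£380.00 + £268.66 = £9,768.66.
Total interest = total paid − principal = £9,768.66 − £8,640.00 = £1,128.66.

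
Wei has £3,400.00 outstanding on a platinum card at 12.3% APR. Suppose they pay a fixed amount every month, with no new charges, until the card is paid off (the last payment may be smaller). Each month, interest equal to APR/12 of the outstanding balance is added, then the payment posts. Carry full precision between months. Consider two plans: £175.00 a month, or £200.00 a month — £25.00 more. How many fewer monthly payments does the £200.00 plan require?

3 fewer payments

Monthly rate r = 12.3%/12 = 1.025% = 0.01025.
At £175.00/mo: n = ⌈−ln(1 − rB₀/P)/ln(1+r)⌉ = 22 payments (last £136.04); total interest = total paid − £3,400.00 = £411.04.
At £200.00/mo: 19 payments (last £155.16); total interest £355.16.
Payments saved = 22 − 19 = 3.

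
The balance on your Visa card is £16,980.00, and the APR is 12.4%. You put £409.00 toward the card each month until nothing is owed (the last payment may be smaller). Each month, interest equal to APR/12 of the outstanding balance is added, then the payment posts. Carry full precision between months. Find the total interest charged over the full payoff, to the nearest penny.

Monthly rate r = 12.4%/12 = 1.03333% = 0.0103333.
Payoff takes n = ⌈−ln(1 − rB₀/P)/ln(1+r)⌉ = ⌈54.508⌉ = 55 payments; the last is £208.40.
Total paid = 54·£409.00 + £208.40 = £22,294.40.
Total interest = total paid − principal = £22,294.40 − £16,980.00 = £5,314.40.

£5,314.40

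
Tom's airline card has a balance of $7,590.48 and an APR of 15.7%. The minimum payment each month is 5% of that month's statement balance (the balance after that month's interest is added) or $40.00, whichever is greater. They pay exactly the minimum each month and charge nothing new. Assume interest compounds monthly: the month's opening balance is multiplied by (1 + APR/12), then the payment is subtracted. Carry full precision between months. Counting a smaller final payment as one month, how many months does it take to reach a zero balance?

83 months

Monthly rate r = 15.7%/12 = 1.30833% = 0.0130833.
While 5% of the post-interest balance exceeds $40.00, each month B ← (B·(1+r))·(1 − 0.05), i.e. B shrinks by the factor (1+r)·0.95 = 0.96243.
This holds for months 1–60. Entering month 61 the balance is $762.77; 5% of the post-interest balance is now below $40.00, so the flat $40.00 minimum applies from here.
From month 61 a fixed $40.00 at rate r clears $762.77 in 23 more payments. Total: 60 + 23 = 83 months.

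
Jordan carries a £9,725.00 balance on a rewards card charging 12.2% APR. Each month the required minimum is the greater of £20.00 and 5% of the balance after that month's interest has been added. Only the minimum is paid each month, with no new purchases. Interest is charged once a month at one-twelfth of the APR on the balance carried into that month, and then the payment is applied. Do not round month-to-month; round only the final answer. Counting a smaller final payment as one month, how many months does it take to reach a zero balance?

100 months

Monthly rate r = 12.2%/12 = 1.01667% = 0.0101667.
While 5% of the post-interest balance exceeds £20.00, each month B ← (B·(1+r))·(1 − 0.05), i.e. B shrinks by the factor (1+r)·0.95 = 0.95966.
This holds for months 1–78. Entering month 79 the balance is £391.73; 5% of the post-interest balance is now below £20.00, so the flat £20.00 minimum applies from here.
From month 79 a fixed £20.00 at rate r clears £391.73 in 22 more payments. Total: 78 + 22 = 100 months.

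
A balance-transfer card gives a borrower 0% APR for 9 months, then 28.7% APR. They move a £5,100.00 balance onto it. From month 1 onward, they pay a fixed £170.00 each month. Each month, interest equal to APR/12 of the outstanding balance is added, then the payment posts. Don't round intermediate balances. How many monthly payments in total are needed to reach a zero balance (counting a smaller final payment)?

39 payments

Promo months 1–9 at r₀ = 0%/12 = 0; months 10+ at r₁ = 28.7%/12 = 0.0239167.
After month 9 (no interest yet): B = £5,100.00 − 9·£170.00 = £3,570.00.
Then at r₁ with £170.00/mo: n₂ = −ln(1 − r₁·B/P)/ln(1+r₁) ≈ 29.52 → 30 more payments.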